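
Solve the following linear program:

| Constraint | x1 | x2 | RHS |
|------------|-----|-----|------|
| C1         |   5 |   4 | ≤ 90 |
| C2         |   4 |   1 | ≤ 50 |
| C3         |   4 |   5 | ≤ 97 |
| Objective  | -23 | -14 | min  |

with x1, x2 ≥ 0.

Evaluate the objective at each vertex of the feasible region:
  z(0, 0) = 0
  z(12.5, 0) = -287.5
  z(10, 10) = -370  ←
  z(6.889, 13.89) = -352.9
  z(0, 19.4) = -271.6
The minimum is at x1 = 10, x2 = 10.

x1 = 10, x2 = 10, z = -370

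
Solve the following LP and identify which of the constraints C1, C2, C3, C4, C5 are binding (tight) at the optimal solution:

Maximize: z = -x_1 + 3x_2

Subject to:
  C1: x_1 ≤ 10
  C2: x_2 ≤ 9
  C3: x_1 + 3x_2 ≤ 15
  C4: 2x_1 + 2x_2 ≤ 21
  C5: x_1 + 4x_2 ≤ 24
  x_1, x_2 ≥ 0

At x_1 = 0, x_2 = 5, compute slack b - a·x for each constraint:
  C1: 10 − 0 = 10  (slack)
  C2: 9 − 5 = 4  (slack)
  C3: 15 − 15 = 0  (binding)
  C4: 21 − 10 = 11  (slack)
  C5: 24 − 20 = 4  (slack)

Optimal: x_1 = 0, x_2 = 5
Binding: C3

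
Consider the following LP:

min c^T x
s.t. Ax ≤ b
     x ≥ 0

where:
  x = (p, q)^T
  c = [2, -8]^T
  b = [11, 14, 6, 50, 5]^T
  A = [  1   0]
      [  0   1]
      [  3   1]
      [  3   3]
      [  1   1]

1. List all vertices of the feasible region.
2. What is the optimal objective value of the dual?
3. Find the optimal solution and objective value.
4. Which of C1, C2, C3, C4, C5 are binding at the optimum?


1. (0, 0), (2, 0), (0.5, 4.5), (0, 5)
2. -40
3. p = 0, q = 5, z = -40
4. C5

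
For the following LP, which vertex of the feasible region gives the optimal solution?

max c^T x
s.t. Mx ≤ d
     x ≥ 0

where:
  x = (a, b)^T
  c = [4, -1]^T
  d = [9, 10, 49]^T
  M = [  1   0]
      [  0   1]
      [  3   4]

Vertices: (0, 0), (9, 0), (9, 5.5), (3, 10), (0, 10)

Evaluate the objective at each vertex of the feasible region:
  z(0, 0) = 0
  z(9, 0) = 36  ←
  z(9, 5.5) = 30.5
  z(3, 10) = 2
  z(0, 10) = -10
The maximum is at a = 9, b = 0.

(9, 0)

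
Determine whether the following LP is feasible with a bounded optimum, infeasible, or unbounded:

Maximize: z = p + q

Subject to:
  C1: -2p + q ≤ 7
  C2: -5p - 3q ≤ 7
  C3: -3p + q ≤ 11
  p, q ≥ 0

Unbounded (objective can increase without bound)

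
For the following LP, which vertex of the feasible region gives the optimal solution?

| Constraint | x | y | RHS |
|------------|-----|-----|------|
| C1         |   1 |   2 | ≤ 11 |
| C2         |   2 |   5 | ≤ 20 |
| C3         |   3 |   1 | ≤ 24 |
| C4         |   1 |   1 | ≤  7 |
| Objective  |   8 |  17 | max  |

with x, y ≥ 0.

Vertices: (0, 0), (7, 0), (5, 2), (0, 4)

Evaluate the objective at each vertex of the feasible region:
  z(0, 0) = 0
  z(7, 0) = 56
  z(5, 2) = 74  ←
  z(0, 4) = 68
The maximum is at x = 5, y = 2.

(5, 2)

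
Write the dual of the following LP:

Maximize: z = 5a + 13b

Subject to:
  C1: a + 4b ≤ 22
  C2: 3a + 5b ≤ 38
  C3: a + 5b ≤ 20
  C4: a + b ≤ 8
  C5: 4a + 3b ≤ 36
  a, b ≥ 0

Primal max cᵀx s.t. Ax ≤ b, x ≥ 0  →  Dual min bᵀy s.t. Aᵀy ≥ c, y ≥ 0.

Minimize: z = 22y1 + 38y2 + 20y3 + 8y4 + 36y5

Subject to:
  y1 + 3y2 + y3 + y4 + 4y5 ≥ 5
  4y1 + 5y2 + 5y3 + y4 + 3y5 ≥ 13
  y1, y2, y3, y4, y5 ≥ 0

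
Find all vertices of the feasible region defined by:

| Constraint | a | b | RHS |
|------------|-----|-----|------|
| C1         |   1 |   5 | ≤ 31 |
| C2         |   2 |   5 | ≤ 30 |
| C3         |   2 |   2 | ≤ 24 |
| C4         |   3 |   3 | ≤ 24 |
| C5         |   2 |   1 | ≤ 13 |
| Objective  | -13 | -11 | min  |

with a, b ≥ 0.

(0, 0), (6.5, 0), (5, 3), (3.333, 4.667), (0, 6)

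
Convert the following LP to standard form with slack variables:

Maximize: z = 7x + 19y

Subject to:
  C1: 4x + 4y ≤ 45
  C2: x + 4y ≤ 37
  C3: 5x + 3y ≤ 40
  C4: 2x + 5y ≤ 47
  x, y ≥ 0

max z = 7x + 19y

s.t.
  4x + 4y + s1 = 45
  x + 4y + s2 = 37
  5x + 3y + s3 = 40
  2x + 5y + s4 = 47
  x, y, s1, s2, s3, s4 ≥ 0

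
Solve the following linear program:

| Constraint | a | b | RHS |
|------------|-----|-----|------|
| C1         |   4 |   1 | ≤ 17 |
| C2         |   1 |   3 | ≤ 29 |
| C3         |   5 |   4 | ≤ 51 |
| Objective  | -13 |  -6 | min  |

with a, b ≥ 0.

Evaluate the objective at each vertex of the feasible region:
  z(0, 0) = 0
  z(4.25, 0) = -55.25
  z(2, 9) = -80  ←
  z(0, 9.667) = -58
The minimum is at a = 2, b = 9.

a = 2, b = 9, z = -80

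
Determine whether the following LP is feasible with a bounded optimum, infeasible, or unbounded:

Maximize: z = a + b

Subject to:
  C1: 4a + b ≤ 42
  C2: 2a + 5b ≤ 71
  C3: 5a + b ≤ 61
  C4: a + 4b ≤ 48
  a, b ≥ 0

Feasible with a bounded optimal solution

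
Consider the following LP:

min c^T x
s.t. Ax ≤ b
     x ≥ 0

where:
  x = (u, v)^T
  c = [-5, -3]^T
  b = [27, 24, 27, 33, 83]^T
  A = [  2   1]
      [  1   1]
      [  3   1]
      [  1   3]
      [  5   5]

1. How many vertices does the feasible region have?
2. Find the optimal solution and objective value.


1. 4
2. u = 6, v = 9, z = -57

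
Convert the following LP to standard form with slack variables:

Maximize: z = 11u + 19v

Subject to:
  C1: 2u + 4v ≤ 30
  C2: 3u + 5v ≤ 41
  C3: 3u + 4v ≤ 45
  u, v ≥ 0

max z = 11u + 19v

s.t.
  2u + 4v + s1 = 30
  3u + 5v + s2 = 41
  3u + 4v + s3 = 45
  u, v, s1, s2, s3 ≥ 0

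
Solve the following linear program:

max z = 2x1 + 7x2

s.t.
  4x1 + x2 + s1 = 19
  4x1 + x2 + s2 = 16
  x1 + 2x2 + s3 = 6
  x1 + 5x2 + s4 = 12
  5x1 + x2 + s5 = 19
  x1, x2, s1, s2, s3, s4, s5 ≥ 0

Evaluate the objective at each vertex of the feasible region:
  z(0, 0) = 0
  z(3.8, 0) = 7.6
  z(3.556, 1.222) = 15.67
  z(2, 2) = 18  ←
  z(0, 2.4) = 16.8
The maximum is at x1 = 2, x2 = 2.

x1 = 2, x2 = 2, z = 18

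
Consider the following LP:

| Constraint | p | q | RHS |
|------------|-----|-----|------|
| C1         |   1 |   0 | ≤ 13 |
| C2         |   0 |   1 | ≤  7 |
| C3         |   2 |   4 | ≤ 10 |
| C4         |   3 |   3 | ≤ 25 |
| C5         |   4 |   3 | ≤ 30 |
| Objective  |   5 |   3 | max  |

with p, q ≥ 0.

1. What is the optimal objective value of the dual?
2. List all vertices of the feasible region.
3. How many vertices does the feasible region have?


1. 25
2. (0, 0), (5, 0), (0, 2.5)
3. 3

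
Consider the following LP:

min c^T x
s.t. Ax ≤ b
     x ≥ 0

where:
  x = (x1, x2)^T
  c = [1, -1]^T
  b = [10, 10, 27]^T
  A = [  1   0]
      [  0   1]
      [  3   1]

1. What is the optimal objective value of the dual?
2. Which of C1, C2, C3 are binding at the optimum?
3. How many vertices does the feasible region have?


1. -10
2. C2
3. 4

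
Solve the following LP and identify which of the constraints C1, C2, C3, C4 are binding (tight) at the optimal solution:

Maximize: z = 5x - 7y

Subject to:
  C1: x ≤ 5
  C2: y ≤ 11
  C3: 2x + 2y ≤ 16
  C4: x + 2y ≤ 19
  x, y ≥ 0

At x = 5, y = 0, compute slack b - a·x for each constraint:
  C1: 5 − 5 = 0  (binding)
  C2: 11 − 0 = 11  (slack)
  C3: 16 − 10 = 6  (slack)
  C4: 19 − 5 = 14  (slack)

Optimal: x = 5, y = 0
Binding: C1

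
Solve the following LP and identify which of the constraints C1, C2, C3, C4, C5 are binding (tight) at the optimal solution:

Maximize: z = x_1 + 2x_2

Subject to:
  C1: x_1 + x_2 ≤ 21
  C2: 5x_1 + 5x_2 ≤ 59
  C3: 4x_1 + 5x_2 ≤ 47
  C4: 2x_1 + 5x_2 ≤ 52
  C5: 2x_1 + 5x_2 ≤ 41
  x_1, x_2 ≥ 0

At x_1 = 3, x_2 = 7, compute slack b - a·x for each constraint:
  C1: 21 − 10 = 11  (slack)
  C2: 59 − 50 = 9  (slack)
  C3: 47 − 47 = 0  (binding)
  C4: 52 − 41 = 11  (slack)
  C5: 41 − 41 = 0  (binding)

Optimal: x_1 = 3, x_2 = 7
Binding: C3, C5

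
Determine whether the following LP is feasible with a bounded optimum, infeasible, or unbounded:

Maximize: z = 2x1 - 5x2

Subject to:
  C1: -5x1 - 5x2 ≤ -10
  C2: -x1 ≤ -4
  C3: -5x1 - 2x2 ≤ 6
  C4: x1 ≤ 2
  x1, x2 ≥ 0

Infeasible (no feasible solution exists)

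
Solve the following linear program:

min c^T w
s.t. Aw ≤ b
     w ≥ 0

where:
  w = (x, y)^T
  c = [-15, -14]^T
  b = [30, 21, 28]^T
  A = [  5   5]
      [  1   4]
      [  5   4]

Evaluate the objective at each vertex of the feasible region:
  z(0, 0) = 0
  z(5.6, 0) = -84
  z(4, 2) = -88  ←
  z(1, 5) = -85
  z(0, 5.25) = -73.5
The minimum is at x = 4, y = 2.

x = 4, y = 2, z = -88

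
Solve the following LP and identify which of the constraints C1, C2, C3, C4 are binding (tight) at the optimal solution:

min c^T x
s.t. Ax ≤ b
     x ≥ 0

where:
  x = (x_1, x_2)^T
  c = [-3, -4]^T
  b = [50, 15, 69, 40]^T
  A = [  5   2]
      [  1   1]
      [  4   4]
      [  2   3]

At x_1 = 5, x_2 = 10, compute slack b - a·x for each constraint:
  C1: 50 − 45 = 5  (slack)
  C2: 15 − 15 = 0  (binding)
  C3: 69 − 60 = 9  (slack)
  C4: 40 − 40 = 0  (binding)

Optimal: x_1 = 5, x_2 = 10
Binding: C2, C4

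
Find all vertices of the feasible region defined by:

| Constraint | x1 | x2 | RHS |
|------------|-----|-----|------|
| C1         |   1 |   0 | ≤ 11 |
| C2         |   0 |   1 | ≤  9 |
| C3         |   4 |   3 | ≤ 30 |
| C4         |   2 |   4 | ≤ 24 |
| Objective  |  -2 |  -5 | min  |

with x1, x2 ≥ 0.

(0, 0), (7.5, 0), (4.8, 3.6), (0, 6)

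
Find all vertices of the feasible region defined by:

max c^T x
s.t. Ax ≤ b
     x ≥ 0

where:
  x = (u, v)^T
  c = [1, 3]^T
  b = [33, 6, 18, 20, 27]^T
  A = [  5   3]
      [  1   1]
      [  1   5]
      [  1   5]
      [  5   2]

(0, 0), (5.4, 0), (5, 1), (3, 3), (0, 3.6)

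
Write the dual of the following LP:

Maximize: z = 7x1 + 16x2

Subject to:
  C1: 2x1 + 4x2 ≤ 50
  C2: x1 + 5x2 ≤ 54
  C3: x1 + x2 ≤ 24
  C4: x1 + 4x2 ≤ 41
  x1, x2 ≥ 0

Primal max cᵀx s.t. Ax ≤ b, x ≥ 0  →  Dual min bᵀy s.t. Aᵀy ≥ c, y ≥ 0.

Minimize: z = 50y1 + 54y2 + 24y3 + 41y4

Subject to:
  2y1 + y2 + y3 + y4 ≥ 7
  4y1 + 5y2 + y3 + 4y4 ≥ 16
  y1, y2, y3, y4 ≥ 0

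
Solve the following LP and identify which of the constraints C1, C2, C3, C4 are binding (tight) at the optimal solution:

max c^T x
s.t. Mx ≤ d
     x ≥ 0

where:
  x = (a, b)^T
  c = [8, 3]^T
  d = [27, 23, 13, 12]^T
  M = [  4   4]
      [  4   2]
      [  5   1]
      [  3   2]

At a = 2, b = 3, compute slack b - a·x for each constraint:
  C1: 27 − 20 = 7  (slack)
  C2: 23 − 14 = 9  (slack)
  C3: 13 − 13 = 0  (binding)
  C4: 12 − 12 = 0  (binding)

Optimal: a = 2, b = 3
Binding: C3, C4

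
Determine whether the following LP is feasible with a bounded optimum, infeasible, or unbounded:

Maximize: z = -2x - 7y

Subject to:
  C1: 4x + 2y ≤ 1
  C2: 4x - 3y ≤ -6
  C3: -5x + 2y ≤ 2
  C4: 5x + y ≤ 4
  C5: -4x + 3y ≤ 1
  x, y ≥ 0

Infeasible (no feasible solution exists)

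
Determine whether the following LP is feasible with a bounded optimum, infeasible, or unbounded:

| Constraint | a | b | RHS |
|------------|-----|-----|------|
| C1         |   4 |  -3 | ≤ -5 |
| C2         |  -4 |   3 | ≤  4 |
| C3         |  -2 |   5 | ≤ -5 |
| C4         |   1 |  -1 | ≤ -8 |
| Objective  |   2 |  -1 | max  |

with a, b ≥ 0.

Infeasible (no feasible solution exists)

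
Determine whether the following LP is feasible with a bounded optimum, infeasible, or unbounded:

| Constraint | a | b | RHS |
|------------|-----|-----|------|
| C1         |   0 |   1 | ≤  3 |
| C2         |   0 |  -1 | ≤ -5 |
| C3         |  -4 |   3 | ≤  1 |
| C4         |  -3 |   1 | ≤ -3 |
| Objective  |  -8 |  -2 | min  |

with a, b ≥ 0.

Infeasible (no feasible solution exists)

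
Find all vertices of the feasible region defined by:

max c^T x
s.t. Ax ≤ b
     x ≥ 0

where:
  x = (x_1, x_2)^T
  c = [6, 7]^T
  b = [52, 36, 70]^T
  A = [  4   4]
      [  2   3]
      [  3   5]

(0, 0), (13, 0), (3, 10), (0, 12)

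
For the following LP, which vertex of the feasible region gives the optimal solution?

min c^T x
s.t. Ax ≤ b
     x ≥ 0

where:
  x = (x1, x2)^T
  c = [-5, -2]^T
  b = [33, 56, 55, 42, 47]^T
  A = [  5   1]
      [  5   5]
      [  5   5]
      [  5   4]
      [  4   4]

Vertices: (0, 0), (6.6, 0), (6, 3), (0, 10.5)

Evaluate the objective at each vertex of the feasible region:
  z(0, 0) = 0
  z(6.6, 0) = -33
  z(6, 3) = -36  ←
  z(0, 10.5) = -21
The minimum is at x1 = 6, x2 = 3.

(6, 3)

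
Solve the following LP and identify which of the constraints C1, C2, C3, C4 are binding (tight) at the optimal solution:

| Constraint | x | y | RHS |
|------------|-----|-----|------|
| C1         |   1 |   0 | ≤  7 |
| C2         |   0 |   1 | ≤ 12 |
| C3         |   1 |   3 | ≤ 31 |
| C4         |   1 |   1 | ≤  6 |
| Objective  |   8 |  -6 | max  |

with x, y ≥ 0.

At x = 6, y = 0, compute slack b - a·x for each constraint:
  C1: 7 − 6 = 1  (slack)
  C2: 12 − 0 = 12  (slack)
  C3: 31 − 6 = 25  (slack)
  C4: 6 − 6 = 0  (binding)

Optimal: x = 6, y = 0
Binding: C4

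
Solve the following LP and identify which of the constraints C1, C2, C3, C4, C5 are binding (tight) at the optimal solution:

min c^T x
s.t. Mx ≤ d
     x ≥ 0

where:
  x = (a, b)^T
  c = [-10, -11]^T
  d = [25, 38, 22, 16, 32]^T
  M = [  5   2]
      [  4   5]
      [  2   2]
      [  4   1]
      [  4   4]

At a = 2, b = 6, compute slack b - a·x for each constraint:
  C1: 25 − 22 = 3  (slack)
  C2: 38 − 38 = 0  (binding)
  C3: 22 − 16 = 6  (slack)
  C4: 16 − 14 = 2  (slack)
  C5: 32 − 32 = 0  (binding)

Optimal: a = 2, b = 6
Binding: C2, C5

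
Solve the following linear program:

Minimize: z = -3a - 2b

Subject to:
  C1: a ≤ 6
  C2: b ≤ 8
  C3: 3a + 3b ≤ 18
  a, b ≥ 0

Evaluate the objective at each vertex of the feasible region:
  z(0, 0) = 0
  z(6, 0) = -18  ←
  z(0, 6) = -12
The minimum is at a = 6, b = 0.

a = 6, b = 0, z = -18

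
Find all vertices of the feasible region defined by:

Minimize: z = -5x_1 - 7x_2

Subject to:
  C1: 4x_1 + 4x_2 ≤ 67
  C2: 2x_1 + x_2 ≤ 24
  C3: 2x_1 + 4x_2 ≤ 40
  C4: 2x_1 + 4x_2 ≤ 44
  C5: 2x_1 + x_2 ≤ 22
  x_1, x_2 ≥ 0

(0, 0), (11, 0), (8, 6), (0, 10)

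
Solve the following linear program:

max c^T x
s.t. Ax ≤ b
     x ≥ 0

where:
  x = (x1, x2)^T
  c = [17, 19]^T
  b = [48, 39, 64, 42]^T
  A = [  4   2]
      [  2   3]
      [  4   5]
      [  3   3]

Evaluate the objective at each vertex of the feasible region:
  z(0, 0) = 0
  z(12, 0) = 204
  z(10, 4) = 246
  z(6, 8) = 254  ←
  z(0, 12.8) = 243.2
The maximum is at x1 = 6, x2 = 8.

x1 = 6, x2 = 8, z = 254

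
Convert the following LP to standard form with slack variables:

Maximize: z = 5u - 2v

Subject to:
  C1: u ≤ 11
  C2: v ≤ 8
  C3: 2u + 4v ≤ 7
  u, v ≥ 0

max z = 5u - 2v

s.t.
  u + s1 = 11
  v + s2 = 8
  2u + 4v + s3 = 7
  u, v, s1, s2, s3 ≥ 0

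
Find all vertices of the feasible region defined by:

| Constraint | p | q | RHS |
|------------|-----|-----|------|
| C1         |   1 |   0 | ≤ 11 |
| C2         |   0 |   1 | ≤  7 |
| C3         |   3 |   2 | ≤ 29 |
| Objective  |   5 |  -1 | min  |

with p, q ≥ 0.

(0, 0), (9.667, 0), (5, 7), (0, 7)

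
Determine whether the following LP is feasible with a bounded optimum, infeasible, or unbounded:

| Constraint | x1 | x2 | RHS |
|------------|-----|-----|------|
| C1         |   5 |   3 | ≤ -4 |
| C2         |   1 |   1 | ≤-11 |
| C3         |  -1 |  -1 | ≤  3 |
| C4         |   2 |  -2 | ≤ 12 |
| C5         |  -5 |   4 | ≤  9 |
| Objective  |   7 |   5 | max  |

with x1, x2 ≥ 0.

Infeasible (no feasible solution exists)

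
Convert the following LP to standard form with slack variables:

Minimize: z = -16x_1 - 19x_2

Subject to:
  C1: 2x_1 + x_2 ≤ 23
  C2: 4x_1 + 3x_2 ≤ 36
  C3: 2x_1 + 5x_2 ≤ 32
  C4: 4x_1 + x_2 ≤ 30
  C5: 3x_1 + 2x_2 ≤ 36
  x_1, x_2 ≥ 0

min z = -16x_1 - 19x_2

s.t.
  2x_1 + x_2 + s1 = 23
  4x_1 + 3x_2 + s2 = 36
  2x_1 + 5x_2 + s3 = 32
  4x_1 + x_2 + s4 = 30
  3x_1 + 2x_2 + s5 = 36
  x_1, x_2, s1, s2, s3, s4, s5 ≥ 0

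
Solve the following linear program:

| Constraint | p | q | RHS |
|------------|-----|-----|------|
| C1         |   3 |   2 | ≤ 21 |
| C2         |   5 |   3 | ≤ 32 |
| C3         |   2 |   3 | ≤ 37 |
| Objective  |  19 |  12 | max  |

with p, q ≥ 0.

Evaluate the objective at each vertex of the feasible region:
  z(0, 0) = 0
  z(6.4, 0) = 121.6
  z(1, 9) = 127  ←
  z(0, 10.5) = 126
The maximum is at p = 1, q = 9.

p = 1, q = 9, z = 127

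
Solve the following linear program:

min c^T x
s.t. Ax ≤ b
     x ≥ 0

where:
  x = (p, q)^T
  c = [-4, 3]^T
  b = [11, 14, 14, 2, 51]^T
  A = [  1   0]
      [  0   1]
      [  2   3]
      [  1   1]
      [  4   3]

Evaluate the objective at each vertex of the feasible region:
  z(0, 0) = 0
  z(2, 0) = -8  ←
  z(0, 2) = 6
The minimum is at p = 2, q = 0.

p = 2, q = 0, z = -8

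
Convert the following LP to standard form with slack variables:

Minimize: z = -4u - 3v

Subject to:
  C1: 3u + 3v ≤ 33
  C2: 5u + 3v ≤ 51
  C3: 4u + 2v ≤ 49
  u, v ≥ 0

min z = -4u - 3v

s.t.
  3u + 3v + s1 = 33
  5u + 3v + s2 = 51
  4u + 2v + s3 = 49
  u, v, s1, s2, s3 ≥ 0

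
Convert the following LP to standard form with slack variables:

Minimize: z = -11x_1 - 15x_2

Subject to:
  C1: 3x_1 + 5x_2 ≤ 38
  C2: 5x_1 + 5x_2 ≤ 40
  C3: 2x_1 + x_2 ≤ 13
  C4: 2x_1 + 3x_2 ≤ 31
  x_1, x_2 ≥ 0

min z = -11x_1 - 15x_2

s.t.
  3x_1 + 5x_2 + s1 = 38
  5x_1 + 5x_2 + s2 = 40
  2x_1 + x_2 + s3 = 13
  2x_1 + 3x_2 + s4 = 31
  x_1, x_2, s1, s2, s3, s4 ≥ 0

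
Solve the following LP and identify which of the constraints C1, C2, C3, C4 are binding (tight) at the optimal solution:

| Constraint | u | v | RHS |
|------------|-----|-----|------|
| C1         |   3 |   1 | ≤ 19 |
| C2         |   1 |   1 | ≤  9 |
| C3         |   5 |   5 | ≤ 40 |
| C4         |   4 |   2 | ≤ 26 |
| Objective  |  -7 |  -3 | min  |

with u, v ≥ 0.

At u = 6, v = 1, compute slack b - a·x for each constraint:
  C1: 19 − 19 = 0  (binding)
  C2: 9 − 7 = 2  (slack)
  C3: 40 − 35 = 5  (slack)
  C4: 26 − 26 = 0  (binding)

Optimal: u = 6, v = 1
Binding: C1, C4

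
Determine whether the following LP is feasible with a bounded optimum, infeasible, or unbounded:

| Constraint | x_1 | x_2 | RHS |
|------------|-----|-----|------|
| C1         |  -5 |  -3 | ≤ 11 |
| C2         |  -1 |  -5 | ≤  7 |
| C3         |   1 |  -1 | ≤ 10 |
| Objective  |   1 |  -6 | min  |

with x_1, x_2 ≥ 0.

Unbounded (objective can decrease without bound)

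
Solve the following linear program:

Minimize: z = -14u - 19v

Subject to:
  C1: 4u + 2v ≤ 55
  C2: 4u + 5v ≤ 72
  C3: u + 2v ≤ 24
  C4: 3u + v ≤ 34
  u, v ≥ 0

Evaluate the objective at each vertex of the feasible region:
  z(0, 0) = 0
  z(11.33, 0) = -158.7
  z(8.909, 7.273) = -262.9
  z(8, 8) = -264  ←
  z(0, 12) = -228
The minimum is at u = 8, v = 8.

u = 8, v = 8, z = -264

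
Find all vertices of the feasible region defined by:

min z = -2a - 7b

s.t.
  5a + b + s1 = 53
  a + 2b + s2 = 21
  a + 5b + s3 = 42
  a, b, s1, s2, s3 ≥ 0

(0, 0), (10.6, 0), (9.444, 5.778), (7, 7), (0, 8.4)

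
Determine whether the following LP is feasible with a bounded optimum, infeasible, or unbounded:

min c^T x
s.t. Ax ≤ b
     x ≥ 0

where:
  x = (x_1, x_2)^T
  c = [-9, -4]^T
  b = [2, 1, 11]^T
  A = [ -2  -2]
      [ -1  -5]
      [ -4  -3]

Unbounded (objective can decrease without bound)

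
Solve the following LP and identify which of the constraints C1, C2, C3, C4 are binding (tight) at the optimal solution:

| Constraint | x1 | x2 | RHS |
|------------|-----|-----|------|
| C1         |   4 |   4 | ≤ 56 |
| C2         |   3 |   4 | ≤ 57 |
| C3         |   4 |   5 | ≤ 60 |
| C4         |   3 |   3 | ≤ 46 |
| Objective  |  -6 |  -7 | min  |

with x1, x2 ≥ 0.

At x1 = 10, x2 = 4, compute slack b - a·x for each constraint:
  C1: 56 − 56 = 0  (binding)
  C2: 57 − 46 = 11  (slack)
  C3: 60 − 60 = 0  (binding)
  C4: 46 − 42 = 4  (slack)

Optimal: x1 = 10, x2 = 4
Binding: C1, C3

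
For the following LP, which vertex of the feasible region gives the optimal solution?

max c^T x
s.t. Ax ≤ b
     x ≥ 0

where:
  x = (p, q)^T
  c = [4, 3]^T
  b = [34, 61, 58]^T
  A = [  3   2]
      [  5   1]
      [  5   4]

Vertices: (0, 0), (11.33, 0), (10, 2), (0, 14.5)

Evaluate the objective at each vertex of the feasible region:
  z(0, 0) = 0
  z(11.33, 0) = 45.33
  z(10, 2) = 46  ←
  z(0, 14.5) = 43.5
The maximum is at p = 10, q = 2.

(10, 2)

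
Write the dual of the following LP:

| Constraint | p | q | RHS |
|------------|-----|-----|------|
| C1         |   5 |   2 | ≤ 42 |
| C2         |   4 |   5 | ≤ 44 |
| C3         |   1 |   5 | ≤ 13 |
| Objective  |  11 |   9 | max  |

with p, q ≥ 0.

Primal max cᵀx s.t. Ax ≤ b, x ≥ 0  →  Dual min bᵀy s.t. Aᵀy ≥ c, y ≥ 0.

Minimize: z = 42y1 + 44y2 + 13y3

Subject to:
  5y1 + 4y2 + y3 ≥ 11
  2y1 + 5y2 + 5y3 ≥ 9
  y1, y2, y3 ≥ 0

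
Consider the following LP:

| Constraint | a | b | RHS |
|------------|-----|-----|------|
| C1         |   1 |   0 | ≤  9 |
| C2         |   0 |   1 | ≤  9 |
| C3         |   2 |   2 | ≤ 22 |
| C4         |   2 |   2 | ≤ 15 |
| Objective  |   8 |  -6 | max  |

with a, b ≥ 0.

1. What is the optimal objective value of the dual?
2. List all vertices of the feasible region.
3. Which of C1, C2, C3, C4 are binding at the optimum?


1. 60
2. (0, 0), (7.5, 0), (0, 7.5)
3. C4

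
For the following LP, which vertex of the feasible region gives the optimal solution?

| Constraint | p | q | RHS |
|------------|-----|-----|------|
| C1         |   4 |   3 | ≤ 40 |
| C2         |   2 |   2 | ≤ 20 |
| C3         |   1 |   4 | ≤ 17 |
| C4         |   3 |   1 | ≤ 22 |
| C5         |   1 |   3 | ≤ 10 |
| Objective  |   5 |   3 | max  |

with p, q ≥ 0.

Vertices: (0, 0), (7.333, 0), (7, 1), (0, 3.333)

Evaluate the objective at each vertex of the feasible region:
  z(0, 0) = 0
  z(7.333, 0) = 36.67
  z(7, 1) = 38  ←
  z(0, 3.333) = 10
The maximum is at p = 7, q = 1.

(7, 1)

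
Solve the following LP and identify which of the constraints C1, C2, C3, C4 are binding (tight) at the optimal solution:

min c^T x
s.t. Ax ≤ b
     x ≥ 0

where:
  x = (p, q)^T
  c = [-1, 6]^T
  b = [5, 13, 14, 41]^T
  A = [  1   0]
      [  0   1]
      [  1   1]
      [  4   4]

At p = 5, q = 0, compute slack b - a·x for each constraint:
  C1: 5 − 5 = 0  (binding)
  C2: 13 − 0 = 13  (slack)
  C3: 14 − 5 = 9  (slack)
  C4: 41 − 20 = 21  (slack)

Optimal: p = 5, q = 0
Binding: C1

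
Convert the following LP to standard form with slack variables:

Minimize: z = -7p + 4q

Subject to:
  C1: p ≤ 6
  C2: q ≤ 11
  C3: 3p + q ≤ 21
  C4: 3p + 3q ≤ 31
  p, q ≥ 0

min z = -7p + 4q

s.t.
  p + s1 = 6
  q + s2 = 11
  3p + q + s3 = 21
  3p + 3q + s4 = 31
  p, q, s1, s2, s3, s4 ≥ 0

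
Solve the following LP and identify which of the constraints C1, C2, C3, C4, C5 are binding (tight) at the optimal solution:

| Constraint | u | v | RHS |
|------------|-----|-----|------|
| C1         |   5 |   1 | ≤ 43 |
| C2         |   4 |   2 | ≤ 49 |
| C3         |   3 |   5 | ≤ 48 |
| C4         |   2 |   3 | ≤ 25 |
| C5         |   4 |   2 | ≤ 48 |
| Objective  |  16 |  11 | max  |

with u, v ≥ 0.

At u = 8, v = 3, compute slack b - a·x for each constraint:
  C1: 43 − 43 = 0  (binding)
  C2: 49 − 38 = 11  (slack)
  C3: 48 − 39 = 9  (slack)
  C4: 25 − 25 = 0  (binding)
  C5: 48 − 38 = 10  (slack)

Optimal: u = 8, v = 3
Binding: C1, C4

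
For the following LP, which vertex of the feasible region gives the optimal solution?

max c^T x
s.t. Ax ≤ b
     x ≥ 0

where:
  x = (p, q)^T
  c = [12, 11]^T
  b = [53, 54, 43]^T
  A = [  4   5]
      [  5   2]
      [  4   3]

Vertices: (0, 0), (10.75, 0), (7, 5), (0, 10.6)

Evaluate the objective at each vertex of the feasible region:
  z(0, 0) = 0
  z(10.75, 0) = 129
  z(7, 5) = 139  ←
  z(0, 10.6) = 116.6
The maximum is at p = 7, q = 5.

(7, 5)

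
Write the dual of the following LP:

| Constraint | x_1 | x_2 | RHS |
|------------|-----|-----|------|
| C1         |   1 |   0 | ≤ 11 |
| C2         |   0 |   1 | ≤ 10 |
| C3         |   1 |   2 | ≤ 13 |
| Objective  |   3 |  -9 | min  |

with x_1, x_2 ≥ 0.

Primal min cᵀx s.t. Ax ≤ b, x ≥ 0  →  Dual max −bᵀy s.t. Aᵀy ≥ −c, y ≥ 0.

Maximize: z = -11y1 - 10y2 - 13y3

Subject to:
  y1 + y3 ≥ -3
  y2 + 2y3 ≥ 9
  y1, y2, y3 ≥ 0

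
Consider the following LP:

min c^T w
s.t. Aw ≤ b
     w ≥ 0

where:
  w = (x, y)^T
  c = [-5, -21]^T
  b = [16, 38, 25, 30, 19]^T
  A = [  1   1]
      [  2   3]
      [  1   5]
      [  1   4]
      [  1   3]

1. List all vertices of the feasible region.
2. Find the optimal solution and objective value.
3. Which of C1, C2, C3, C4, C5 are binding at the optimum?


1. (0, 0), (16, 0), (14.5, 1.5), (10, 3), (0, 5)
2. x = 10, y = 3, z = -113
3. C3, C5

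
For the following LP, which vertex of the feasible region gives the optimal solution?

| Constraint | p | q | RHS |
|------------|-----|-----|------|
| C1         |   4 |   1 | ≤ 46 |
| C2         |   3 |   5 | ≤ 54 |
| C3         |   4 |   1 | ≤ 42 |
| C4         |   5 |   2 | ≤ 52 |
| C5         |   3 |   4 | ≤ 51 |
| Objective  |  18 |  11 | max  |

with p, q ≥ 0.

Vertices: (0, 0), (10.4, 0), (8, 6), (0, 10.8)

Evaluate the objective at each vertex of the feasible region:
  z(0, 0) = 0
  z(10.4, 0) = 187.2
  z(8, 6) = 210  ←
  z(0, 10.8) = 118.8
The maximum is at p = 8, q = 6.

(8, 6)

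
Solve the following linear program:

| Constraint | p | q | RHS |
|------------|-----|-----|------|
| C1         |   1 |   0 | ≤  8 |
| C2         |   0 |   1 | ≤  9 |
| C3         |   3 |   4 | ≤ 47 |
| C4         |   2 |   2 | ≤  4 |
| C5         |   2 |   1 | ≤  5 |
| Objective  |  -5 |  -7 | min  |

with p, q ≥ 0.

Evaluate the objective at each vertex of the feasible region:
  z(0, 0) = 0
  z(2, 0) = -10
  z(0, 2) = -14  ←
The minimum is at p = 0, q = 2.

p = 0, q = 2, z = -14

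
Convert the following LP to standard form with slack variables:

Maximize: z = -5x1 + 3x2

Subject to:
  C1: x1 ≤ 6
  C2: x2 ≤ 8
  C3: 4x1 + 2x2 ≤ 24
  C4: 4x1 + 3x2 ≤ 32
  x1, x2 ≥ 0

max z = -5x1 + 3x2

s.t.
  x1 + s1 = 6
  x2 + s2 = 8
  4x1 + 2x2 + s3 = 24
  4x1 + 3x2 + s4 = 32
  x1, x2, s1, s2, s3, s4 ≥ 0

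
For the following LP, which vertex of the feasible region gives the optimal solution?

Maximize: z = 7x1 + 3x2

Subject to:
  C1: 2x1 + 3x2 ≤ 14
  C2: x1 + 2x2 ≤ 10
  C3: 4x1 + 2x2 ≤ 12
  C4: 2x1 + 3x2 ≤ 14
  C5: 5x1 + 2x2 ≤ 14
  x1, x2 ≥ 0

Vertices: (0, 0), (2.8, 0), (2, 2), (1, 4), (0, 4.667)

Evaluate the objective at each vertex of the feasible region:
  z(0, 0) = 0
  z(2.8, 0) = 19.6
  z(2, 2) = 20  ←
  z(1, 4) = 19
  z(0, 4.667) = 14
The maximum is at x1 = 2, x2 = 2.

(2, 2)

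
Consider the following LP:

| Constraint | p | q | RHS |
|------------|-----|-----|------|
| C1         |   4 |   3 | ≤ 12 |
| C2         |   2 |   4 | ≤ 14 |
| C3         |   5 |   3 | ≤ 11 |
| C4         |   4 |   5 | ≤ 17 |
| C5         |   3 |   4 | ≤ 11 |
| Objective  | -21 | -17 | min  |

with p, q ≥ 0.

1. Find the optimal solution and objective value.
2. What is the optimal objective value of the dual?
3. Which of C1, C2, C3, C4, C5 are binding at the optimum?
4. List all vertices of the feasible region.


1. p = 1, q = 2, z = -55
2. -55
3. C3, C5
4. (0, 0), (2.2, 0), (1, 2), (0, 2.75)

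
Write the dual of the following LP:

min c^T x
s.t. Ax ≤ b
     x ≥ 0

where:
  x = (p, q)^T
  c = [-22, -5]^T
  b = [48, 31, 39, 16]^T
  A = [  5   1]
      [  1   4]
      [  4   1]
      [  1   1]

Primal min cᵀx s.t. Ax ≤ b, x ≥ 0  →  Dual max −bᵀy s.t. Aᵀy ≥ −c, y ≥ 0.

Maximize: z = -48y1 - 31y2 - 39y3 - 16y4

Subject to:
  5y1 + y2 + 4y3 + y4 ≥ 22
  y1 + 4y2 + y3 + y4 ≥ 5
  y1, y2, y3, y4 ≥ 0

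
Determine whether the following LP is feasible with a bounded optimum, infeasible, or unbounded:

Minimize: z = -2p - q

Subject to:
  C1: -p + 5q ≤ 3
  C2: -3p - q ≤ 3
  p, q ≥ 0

Unbounded (objective can decrease without bound)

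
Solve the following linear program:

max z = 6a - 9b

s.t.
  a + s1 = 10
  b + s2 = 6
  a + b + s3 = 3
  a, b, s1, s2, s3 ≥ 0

Evaluate the objective at each vertex of the feasible region:
  z(0, 0) = 0
  z(3, 0) = 18  ←
  z(0, 3) = -27
The maximum is at a = 3, b = 0.

a = 3, b = 0, z = 18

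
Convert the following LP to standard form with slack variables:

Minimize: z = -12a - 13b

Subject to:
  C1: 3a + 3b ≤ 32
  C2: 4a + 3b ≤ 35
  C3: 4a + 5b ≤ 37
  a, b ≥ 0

min z = -12a - 13b

s.t.
  3a + 3b + s1 = 32
  4a + 3b + s2 = 35
  4a + 5b + s3 = 37
  a, b, s1, s2, s3 ≥ 0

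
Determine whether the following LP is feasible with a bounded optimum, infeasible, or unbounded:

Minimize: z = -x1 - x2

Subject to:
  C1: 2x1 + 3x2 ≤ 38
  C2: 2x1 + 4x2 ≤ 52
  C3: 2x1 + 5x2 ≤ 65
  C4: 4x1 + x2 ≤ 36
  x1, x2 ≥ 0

Feasible with a bounded optimal solution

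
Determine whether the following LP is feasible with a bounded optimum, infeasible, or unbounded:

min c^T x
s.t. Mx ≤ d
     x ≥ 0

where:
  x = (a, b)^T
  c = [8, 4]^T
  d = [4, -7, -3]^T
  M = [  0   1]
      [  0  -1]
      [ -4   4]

Infeasible (no feasible solution exists)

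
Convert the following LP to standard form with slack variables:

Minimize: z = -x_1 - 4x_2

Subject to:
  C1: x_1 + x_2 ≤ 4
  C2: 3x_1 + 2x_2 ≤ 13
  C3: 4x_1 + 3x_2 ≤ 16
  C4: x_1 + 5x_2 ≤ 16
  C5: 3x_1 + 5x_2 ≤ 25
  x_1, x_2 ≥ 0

min z = -x_1 - 4x_2

s.t.
  x_1 + x_2 + s1 = 4
  3x_1 + 2x_2 + s2 = 13
  4x_1 + 3x_2 + s3 = 16
  x_1 + 5x_2 + s4 = 16
  3x_1 + 5x_2 + s5 = 25
  x_1, x_2, s1, s2, s3, s4, s5 ≥ 0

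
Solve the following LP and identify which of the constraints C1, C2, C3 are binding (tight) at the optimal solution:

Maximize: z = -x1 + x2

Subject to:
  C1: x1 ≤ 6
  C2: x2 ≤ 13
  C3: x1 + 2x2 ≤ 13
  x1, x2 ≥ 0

At x1 = 0, x2 = 6.5, compute slack b - a·x for each constraint:
  C1: 6 − 0 = 6  (slack)
  C2: 13 − 6.5 = 6.5  (slack)
  C3: 13 − 13 = 0  (binding)

Optimal: x1 = 0, x2 = 6.5
Binding: C3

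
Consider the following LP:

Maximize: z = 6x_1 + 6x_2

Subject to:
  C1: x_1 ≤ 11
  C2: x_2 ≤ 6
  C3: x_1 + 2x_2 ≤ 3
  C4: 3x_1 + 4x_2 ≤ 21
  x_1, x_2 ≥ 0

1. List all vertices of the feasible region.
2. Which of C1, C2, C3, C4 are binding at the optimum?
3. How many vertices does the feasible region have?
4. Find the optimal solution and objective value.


1. (0, 0), (3, 0), (0, 1.5)
2. C3
3. 3
4. x_1 = 3, x_2 = 0, z = 18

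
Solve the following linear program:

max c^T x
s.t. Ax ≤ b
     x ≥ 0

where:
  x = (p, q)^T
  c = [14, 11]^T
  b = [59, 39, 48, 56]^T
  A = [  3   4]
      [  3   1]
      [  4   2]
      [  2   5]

Evaluate the objective at each vertex of the feasible region:
  z(0, 0) = 0
  z(12, 0) = 168
  z(8, 8) = 200  ←
  z(0, 11.2) = 123.2
The maximum is at p = 8, q = 8.

p = 8, q = 8, z = 200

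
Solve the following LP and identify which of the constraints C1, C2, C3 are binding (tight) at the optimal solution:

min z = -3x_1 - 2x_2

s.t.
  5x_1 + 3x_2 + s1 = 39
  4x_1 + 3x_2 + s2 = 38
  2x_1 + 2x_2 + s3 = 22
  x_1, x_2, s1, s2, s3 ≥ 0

At x_1 = 3, x_2 = 8, compute slack b - a·x for each constraint:
  C1: 39 − 39 = 0  (binding)
  C2: 38 − 36 = 2  (slack)
  C3: 22 − 22 = 0  (binding)

Optimal: x_1 = 3, x_2 = 8
Binding: C1, C3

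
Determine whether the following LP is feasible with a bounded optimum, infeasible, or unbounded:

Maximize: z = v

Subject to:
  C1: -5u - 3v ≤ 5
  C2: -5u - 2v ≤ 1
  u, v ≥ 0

Unbounded (objective can increase without bound)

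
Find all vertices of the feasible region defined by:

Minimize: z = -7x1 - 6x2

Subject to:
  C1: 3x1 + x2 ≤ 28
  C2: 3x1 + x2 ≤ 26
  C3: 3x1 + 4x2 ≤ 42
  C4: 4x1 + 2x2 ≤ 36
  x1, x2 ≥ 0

(0, 0), (8.667, 0), (8, 2), (6, 6), (0, 10.5)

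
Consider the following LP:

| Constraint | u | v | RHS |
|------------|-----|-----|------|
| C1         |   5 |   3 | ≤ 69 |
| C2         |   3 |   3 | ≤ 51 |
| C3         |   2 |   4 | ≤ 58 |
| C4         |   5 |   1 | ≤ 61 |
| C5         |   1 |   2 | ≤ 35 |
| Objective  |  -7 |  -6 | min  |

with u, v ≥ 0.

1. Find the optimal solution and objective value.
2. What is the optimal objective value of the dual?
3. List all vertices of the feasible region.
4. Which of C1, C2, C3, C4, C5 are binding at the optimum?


1. u = 9, v = 8, z = -111
2. -111
3. (0, 0), (12.2, 0), (11.4, 4), (9, 8), (5, 12), (0, 14.5)
4. C1, C2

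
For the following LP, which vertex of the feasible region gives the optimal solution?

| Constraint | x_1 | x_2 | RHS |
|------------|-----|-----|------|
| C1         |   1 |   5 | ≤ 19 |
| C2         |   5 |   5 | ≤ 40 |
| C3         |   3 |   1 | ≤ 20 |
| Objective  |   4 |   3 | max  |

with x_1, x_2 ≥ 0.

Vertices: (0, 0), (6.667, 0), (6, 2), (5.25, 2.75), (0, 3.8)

Evaluate the objective at each vertex of the feasible region:
  z(0, 0) = 0
  z(6.667, 0) = 26.67
  z(6, 2) = 30  ←
  z(5.25, 2.75) = 29.25
  z(0, 3.8) = 11.4
The maximum is at x_1 = 6, x_2 = 2.

(6, 2)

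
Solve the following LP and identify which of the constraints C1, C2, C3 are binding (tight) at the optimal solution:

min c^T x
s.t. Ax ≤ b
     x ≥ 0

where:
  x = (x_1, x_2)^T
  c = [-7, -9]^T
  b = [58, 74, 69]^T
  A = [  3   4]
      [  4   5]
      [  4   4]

At x_1 = 6, x_2 = 10, compute slack b - a·x for each constraint:
  C1: 58 − 58 = 0  (binding)
  C2: 74 − 74 = 0  (binding)
  C3: 69 − 64 = 5  (slack)

Optimal: x_1 = 6, x_2 = 10
Binding: C1, C2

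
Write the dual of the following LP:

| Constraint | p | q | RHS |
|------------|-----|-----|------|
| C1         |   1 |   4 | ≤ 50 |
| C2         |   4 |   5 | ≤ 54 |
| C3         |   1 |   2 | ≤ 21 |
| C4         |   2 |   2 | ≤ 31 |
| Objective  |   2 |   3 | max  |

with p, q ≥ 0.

Primal max cᵀx s.t. Ax ≤ b, x ≥ 0  →  Dual min bᵀy s.t. Aᵀy ≥ c, y ≥ 0.

Minimize: z = 50y1 + 54y2 + 21y3 + 31y4

Subject to:
  y1 + 4y2 + y3 + 2y4 ≥ 2
  4y1 + 5y2 + 2y3 + 2y4 ≥ 3
  y1, y2, y3, y4 ≥ 0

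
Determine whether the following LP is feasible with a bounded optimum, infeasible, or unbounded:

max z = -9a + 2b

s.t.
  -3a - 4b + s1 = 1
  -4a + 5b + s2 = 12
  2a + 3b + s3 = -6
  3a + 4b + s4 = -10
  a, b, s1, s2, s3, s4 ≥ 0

Infeasible (no feasible solution exists)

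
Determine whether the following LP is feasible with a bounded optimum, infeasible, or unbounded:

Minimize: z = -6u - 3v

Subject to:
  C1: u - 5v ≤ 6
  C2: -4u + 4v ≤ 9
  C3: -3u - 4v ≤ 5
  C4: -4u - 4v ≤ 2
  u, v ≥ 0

Unbounded (objective can decrease without bound)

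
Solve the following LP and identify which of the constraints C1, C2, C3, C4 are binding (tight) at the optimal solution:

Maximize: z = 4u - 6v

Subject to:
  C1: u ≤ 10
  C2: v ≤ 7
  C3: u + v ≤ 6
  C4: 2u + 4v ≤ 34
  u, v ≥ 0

At u = 6, v = 0, compute slack b - a·x for each constraint:
  C1: 10 − 6 = 4  (slack)
  C2: 7 − 0 = 7  (slack)
  C3: 6 − 6 = 0  (binding)
  C4: 34 − 12 = 22  (slack)

Optimal: u = 6, v = 0
Binding: C3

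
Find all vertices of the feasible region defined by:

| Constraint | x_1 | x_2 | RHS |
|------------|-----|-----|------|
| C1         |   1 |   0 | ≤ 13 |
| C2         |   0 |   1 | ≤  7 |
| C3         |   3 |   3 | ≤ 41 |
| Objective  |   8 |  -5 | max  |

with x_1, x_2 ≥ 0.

(0, 0), (13, 0), (13, 0.6667), (6.667, 7), (0, 7)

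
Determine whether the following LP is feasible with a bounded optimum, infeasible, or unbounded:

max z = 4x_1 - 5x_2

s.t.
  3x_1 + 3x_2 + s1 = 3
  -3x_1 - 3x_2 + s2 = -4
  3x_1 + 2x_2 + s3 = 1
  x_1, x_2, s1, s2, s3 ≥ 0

Infeasible (no feasible solution exists)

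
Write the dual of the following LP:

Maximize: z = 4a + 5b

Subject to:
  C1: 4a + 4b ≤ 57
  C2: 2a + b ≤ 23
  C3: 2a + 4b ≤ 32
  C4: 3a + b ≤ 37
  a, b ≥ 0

Primal max cᵀx s.t. Ax ≤ b, x ≥ 0  →  Dual min bᵀy s.t. Aᵀy ≥ c, y ≥ 0.

Minimize: z = 57y1 + 23y2 + 32y3 + 37y4

Subject to:
  4y1 + 2y2 + 2y3 + 3y4 ≥ 4
  4y1 + y2 + 4y3 + y4 ≥ 5
  y1, y2, y3, y4 ≥ 0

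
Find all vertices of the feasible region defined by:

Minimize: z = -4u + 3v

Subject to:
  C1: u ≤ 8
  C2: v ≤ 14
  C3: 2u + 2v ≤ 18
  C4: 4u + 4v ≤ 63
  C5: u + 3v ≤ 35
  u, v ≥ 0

(0, 0), (8, 0), (8, 1), (0, 9)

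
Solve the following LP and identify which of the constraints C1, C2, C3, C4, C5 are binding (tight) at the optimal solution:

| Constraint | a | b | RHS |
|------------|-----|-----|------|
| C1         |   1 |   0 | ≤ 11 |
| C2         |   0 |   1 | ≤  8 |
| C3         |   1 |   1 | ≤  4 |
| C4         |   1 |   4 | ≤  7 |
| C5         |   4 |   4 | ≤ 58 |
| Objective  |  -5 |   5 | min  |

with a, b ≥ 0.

At a = 4, b = 0, compute slack b - a·x for each constraint:
  C1: 11 − 4 = 7  (slack)
  C2: 8 − 0 = 8  (slack)
  C3: 4 − 4 = 0  (binding)
  C4: 7 − 4 = 3  (slack)
  C5: 58 − 16 = 42  (slack)

Optimal: a = 4, b = 0
Binding: C3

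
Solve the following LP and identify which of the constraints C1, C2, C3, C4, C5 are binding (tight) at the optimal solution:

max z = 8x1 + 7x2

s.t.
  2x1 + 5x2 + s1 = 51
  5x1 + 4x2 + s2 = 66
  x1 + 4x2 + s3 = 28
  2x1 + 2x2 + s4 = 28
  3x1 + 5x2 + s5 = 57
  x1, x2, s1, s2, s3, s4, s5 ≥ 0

At x1 = 10, x2 = 4, compute slack b - a·x for each constraint:
  C1: 51 − 40 = 11  (slack)
  C2: 66 − 66 = 0  (binding)
  C3: 28 − 26 = 2  (slack)
  C4: 28 − 28 = 0  (binding)
  C5: 57 − 50 = 7  (slack)

Optimal: x1 = 10, x2 = 4
Binding: C2, C4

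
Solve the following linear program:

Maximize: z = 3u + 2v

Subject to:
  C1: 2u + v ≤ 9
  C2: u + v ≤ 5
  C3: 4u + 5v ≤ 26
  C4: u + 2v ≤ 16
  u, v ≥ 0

Evaluate the objective at each vertex of the feasible region:
  z(0, 0) = 0
  z(4.5, 0) = 13.5
  z(4, 1) = 14  ←
  z(0, 5) = 10
The maximum is at u = 4, v = 1.

u = 4, v = 1, z = 14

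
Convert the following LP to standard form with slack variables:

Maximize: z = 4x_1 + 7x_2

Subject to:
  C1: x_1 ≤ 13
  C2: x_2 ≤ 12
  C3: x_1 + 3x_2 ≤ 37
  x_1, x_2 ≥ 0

max z = 4x_1 + 7x_2

s.t.
  x_1 + s1 = 13
  x_2 + s2 = 12
  x_1 + 3x_2 + s3 = 37
  x_1, x_2, s1, s2, s3 ≥ 0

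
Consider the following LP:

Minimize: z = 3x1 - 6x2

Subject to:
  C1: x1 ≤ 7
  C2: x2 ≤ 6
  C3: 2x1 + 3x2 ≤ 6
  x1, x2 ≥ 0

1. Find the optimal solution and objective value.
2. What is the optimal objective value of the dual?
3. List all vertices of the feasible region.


1. x1 = 0, x2 = 2, z = -12
2. -12
3. (0, 0), (3, 0), (0, 2)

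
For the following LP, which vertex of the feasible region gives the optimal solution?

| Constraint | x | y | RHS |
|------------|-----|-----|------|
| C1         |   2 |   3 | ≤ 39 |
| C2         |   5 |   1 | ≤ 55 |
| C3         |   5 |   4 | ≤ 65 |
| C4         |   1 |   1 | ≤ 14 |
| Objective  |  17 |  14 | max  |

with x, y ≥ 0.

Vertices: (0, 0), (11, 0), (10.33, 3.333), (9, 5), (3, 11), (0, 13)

Evaluate the objective at each vertex of the feasible region:
  z(0, 0) = 0
  z(11, 0) = 187
  z(10.33, 3.333) = 222.3
  z(9, 5) = 223  ←
  z(3, 11) = 205
  z(0, 13) = 182
The maximum is at x = 9, y = 5.

(9, 5)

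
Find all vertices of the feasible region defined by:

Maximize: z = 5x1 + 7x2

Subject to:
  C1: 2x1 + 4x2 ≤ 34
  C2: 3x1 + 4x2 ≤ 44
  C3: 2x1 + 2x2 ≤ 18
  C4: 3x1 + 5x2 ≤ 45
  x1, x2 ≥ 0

(0, 0), (9, 0), (1, 8), (0, 8.5)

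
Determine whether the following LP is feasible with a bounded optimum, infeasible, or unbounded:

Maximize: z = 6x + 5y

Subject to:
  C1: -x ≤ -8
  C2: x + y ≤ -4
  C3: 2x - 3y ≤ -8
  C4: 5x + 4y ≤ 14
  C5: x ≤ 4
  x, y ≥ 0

Infeasible (no feasible solution exists)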